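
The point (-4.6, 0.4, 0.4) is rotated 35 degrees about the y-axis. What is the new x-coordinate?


Rotation about y-axis: x' = x*cos(theta) + z*sin(theta)
= -4.6 * 0.8192 + 0.4 * 0.5736
= -3.5387


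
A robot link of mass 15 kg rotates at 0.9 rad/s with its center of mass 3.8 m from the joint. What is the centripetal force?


F = m * omega^2 * r
= 15 * 0.9^2 * 3.8
= 15 * 0.81 * 3.8
= 46.17 N


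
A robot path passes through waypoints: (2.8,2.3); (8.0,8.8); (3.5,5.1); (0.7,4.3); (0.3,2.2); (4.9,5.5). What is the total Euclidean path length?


Segment lengths:
  seg1 = sqrt((5.2)^2 + (6.5)^2) = 8.3241
  seg2 = sqrt((-4.5)^2 + (-3.7)^2) = 5.8258
  seg3 = sqrt((-2.8)^2 + (-0.8)^2) = 2.912
  seg4 = sqrt((-0.4)^2 + (-2.1)^2) = 2.1378
  seg5 = sqrt((4.6)^2 + (3.3)^2) = 5.6613
Total = 24.8609


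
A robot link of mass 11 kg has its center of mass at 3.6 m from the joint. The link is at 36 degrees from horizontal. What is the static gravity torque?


tau = m*g*L*cos(angle)
= 11 * 9.81 * 3.6 * cos(36 deg)
= 11 * 9.81 * 3.6 * 0.809
= 314.2837 Nm


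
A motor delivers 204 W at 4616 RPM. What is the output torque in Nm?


omega = 4616 * 2*pi/60 = 483.3864 rad/s
tau = P / omega = 204 / 483.3864
= 0.422 Nm


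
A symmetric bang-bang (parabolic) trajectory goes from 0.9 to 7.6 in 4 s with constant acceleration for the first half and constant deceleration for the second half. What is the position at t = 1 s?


Symmetric rest-to-rest: each phase covers (pf-p0)/2 in time T/2. 0.5*a*(T/2)^2 = (pf-p0)/2 => a = 4*(pf-p0)/T^2
a = 4*(7.6-0.9)/4^2 = 1.675
t = 1 is in the acceleration phase (t <= T/2).
p = p0 + 0.5*a*t^2 = 0.9 + 0.5*1.675*1^2
= 1.7375


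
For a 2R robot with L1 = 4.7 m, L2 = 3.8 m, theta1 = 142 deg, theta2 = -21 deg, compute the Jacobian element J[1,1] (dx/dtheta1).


J[1,1] = -L1*sin(t1) - L2*sin(t1+t2)
= -4.7*sin(142) - 3.8*sin(121)
= -6.1508


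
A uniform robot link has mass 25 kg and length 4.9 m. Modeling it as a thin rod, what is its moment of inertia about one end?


I = (1/3) * m * L^2
= (1/3) * 25 * 4.9^2
= 0.333333 * 25 * 24.01
= 200.0833 kg*m^2


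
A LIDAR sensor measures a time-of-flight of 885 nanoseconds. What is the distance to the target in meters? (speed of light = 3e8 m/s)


tof = 885 ns = 8.85e-07 s
dist = c * tof / 2
= 3e8 * 8.85e-07 / 2
= 132.75 m


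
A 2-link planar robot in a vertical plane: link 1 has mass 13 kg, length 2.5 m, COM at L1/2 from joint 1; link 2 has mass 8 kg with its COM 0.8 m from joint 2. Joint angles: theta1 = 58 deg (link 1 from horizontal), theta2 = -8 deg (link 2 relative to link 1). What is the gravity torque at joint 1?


Horizontal distance from joint 1 to link-1 COM:
  x_c1 = (L1/2)*cos(t1) = 1.25 * 0.5299 = 0.6624 m
Horizontal distance from joint 1 to link-2 COM:
  x_c2 = L1*cos(t1) + Lc2*cos(t1+t2)
       = 2.5*0.5299 + 0.8*0.6428 = 1.839 m
tau1 = m1*g*x_c1 + m2*g*x_c2
     = 13*9.81*0.6624 + 8*9.81*1.839
     = 84.4758 + 144.3269
     = 228.8027 Nm


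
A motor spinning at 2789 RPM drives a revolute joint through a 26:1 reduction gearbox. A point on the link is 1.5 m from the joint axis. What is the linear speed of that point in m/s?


omega_motor = 2789 * 2*pi/60 = 292.0634 rad/s
omega_joint = omega_motor / 26 = 11.2332 rad/s
v = omega_joint * r = 11.2332 * 1.5
= 16.8498 m/s


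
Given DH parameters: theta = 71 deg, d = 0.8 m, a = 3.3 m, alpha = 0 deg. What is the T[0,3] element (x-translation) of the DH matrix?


T[0,3] = a * cos(theta)
= 3.3 * cos(71 deg)
= 3.3 * 0.3256
= 1.0744


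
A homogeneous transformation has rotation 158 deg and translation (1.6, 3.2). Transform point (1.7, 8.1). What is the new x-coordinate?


x' = cos(theta)*px - sin(theta)*py + tx
= -0.9272*1.7 - 0.3746*8.1 + 1.6
= -3.0105


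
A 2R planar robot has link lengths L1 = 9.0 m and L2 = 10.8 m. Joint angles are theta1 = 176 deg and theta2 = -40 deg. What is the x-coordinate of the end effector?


Convert angles to radians: theta1 = 3.0718, theta2 = -0.6981
x = L1*cos(theta1) + L2*cos(theta1+theta2)
x = -8.9781 + -7.7689
x = -16.7469


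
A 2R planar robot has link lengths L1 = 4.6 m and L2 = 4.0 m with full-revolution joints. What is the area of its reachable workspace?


r_max = L1 + L2 = 8.6 m
r_min = |L1 - L2| = 0.6 m
Area = pi*(r_max^2 - r_min^2)
= pi*(73.96 - 0.36)
= pi * 73.6
= 231.2212 m^2


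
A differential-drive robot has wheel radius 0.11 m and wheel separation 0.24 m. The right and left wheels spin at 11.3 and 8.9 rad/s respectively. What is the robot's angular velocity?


vR = r*wR = 0.11*11.3 = 1.243 m/s
vL = r*wL = 0.11*8.9 = 0.979 m/s
v = (vR+vL)/2 = 1.111 m/s
omega = (vR-vL)/L = 1.1 rad/s
angular velocity = 1.1 rad/s


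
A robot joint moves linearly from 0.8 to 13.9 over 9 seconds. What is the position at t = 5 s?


s = t/T = 5/9 = 0.5556
p(t) = p0 + (pf-p0)*s
= 0.8 + (13.9 - 0.8) * 0.5556
= 8.0778


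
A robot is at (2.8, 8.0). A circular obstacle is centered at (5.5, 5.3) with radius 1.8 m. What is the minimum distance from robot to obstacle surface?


center_dist = sqrt((2.8-5.5)^2 + (8.0-5.3)^2)
= sqrt(7.29 + 7.29)
= 3.8184
min_dist = center_dist - radius = 3.8184 - 1.8 = 2.0184 m


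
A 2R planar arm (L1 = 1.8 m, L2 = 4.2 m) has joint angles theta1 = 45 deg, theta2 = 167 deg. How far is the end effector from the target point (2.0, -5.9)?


End effector via forward kinematics:
x = L1*cos(t1) + L2*cos(t1+t2) = -2.289
y = L1*sin(t1) + L2*sin(t1+t2) = -0.9529
Distance to target:
d = sqrt((2.0 - -2.289)^2 + (-5.9 - -0.9529)^2)
= sqrt(18.3956 + 24.4741)
= 6.5475 m


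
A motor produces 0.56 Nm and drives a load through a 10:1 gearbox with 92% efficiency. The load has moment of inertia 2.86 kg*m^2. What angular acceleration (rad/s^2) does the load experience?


tau_out = tau_motor * N * eta
= 0.56 * 10 * 0.92 = 5.152 Nm
alpha = tau_out / I = 5.152 / 2.86
= 1.8014 rad/s^2


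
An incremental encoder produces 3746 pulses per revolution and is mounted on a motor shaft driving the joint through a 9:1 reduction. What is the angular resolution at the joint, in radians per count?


counts per rev = 3746
effective counts at joint = 3746 * 9 = 33714
resolution = 2*pi / 33714
= 1.8637e-04 rad/count


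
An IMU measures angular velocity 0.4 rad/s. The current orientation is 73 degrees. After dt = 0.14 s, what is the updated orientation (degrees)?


delta_theta = w * dt = 0.4 * 0.14 = 0.056 rad
= 3.2086 deg
theta_new = 73 + 3.2086 = 76.2086 deg


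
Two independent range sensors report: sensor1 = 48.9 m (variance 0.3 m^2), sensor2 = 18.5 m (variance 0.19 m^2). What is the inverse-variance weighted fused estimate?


w1 = (1/var1) / (1/var1 + 1/var2)
   = 3.3333 / (3.3333 + 5.2632) = 0.3878
w2 = 1 - w1 = 0.6122
fused = w1*s1 + w2*s2 = 18.9612 + 11.3265
= 30.2878 m


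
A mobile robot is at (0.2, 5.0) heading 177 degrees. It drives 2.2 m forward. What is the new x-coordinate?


x_new = x0 + d*cos(theta)
= 0.2 + 2.2*cos(177)
= 0.2 + -2.197
= -1.997


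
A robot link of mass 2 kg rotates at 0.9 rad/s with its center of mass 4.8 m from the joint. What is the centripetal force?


F = m * omega^2 * r
= 2 * 0.9^2 * 4.8
= 2 * 0.81 * 4.8
= 7.776 N


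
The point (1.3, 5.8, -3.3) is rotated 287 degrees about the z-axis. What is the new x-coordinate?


Rotation about z-axis: x' = x*cos(theta) - y*sin(theta)
= 1.3 * 0.2924 - 5.8 * -0.9563
= 5.9267


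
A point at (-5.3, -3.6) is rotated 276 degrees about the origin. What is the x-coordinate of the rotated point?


x' = x*cos(theta) - y*sin(theta)
cos(276 deg) = 0.1045, sin(276 deg) = -0.9945
x' = -5.3 * 0.1045 - -3.6 * -0.9945
= -0.554 - 3.5803
= -4.1343


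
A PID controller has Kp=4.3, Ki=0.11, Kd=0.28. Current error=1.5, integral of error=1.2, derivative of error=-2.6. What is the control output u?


u = Kp*e + Ki*int(e) + Kd*de/dt
= 4.3*1.5 + 0.11*1.2 + 0.28*(-2.6)
= 6.45 + 0.132 + -0.728
= 5.854


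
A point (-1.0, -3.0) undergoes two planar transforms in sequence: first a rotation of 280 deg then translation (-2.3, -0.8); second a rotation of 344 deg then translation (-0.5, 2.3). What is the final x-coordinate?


After transform 1:
x1 = cos(280)*-1.0 - sin(280)*-3.0 + -2.3 = -5.4281
y1 = sin(280)*-1.0 + cos(280)*-3.0 + -0.8 = -0.3361
After transform 2:
x2 = cos(344)*-5.4281 - sin(344)*-0.3361 + -0.5
= -5.8104


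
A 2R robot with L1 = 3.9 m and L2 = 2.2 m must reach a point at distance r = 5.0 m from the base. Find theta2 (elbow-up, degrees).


cos(theta2) = (r^2 - L1^2 - L2^2) / (2*L1*L2)
cos(theta2) = (25.0 - 15.21 - 4.84) / 17.16
cos(theta2) = 0.288462
theta2 = 73.2341 degrees


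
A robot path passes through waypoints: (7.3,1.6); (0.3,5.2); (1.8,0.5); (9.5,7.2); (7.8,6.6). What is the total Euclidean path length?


Segment lengths:
  seg1 = sqrt((-7.0)^2 + (3.6)^2) = 7.8715
  seg2 = sqrt((1.5)^2 + (-4.7)^2) = 4.9336
  seg3 = sqrt((7.7)^2 + (6.7)^2) = 10.2069
  seg4 = sqrt((-1.7)^2 + (-0.6)^2) = 1.8028
Total = 24.8147


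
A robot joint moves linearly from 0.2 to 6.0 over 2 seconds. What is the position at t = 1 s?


s = t/T = 1/2 = 0.5
p(t) = p0 + (pf-p0)*s
= 0.2 + (6.0 - 0.2) * 0.5
= 3.1


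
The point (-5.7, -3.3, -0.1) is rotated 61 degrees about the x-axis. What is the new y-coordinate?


Rotation about x-axis: y' = y*cos(theta) - z*sin(theta)
= -3.3 * 0.4848 - -0.1 * 0.8746
= -1.5124


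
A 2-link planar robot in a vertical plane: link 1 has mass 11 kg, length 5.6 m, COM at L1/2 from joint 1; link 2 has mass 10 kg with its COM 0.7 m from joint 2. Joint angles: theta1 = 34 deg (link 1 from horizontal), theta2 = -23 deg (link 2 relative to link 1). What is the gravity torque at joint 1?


Horizontal distance from joint 1 to link-1 COM:
  x_c1 = (L1/2)*cos(t1) = 2.8 * 0.829 = 2.3213 m
Horizontal distance from joint 1 to link-2 COM:
  x_c2 = L1*cos(t1) + Lc2*cos(t1+t2)
       = 5.6*0.829 + 0.7*0.9816 = 5.3297 m
tau1 = m1*g*x_c1 + m2*g*x_c2
     = 11*9.81*2.3213 + 10*9.81*5.3297
     = 250.492 + 522.8484
     = 773.3405 Nm


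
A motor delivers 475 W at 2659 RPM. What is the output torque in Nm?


omega = 2659 * 2*pi/60 = 278.4498 rad/s
tau = P / omega = 475 / 278.4498
= 1.7059 Nm


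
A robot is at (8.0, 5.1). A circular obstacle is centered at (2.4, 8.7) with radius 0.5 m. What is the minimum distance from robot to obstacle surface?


center_dist = sqrt((8.0-2.4)^2 + (5.1-8.7)^2)
= sqrt(31.36 + 12.96)
= 6.6573
min_dist = center_dist - radius = 6.6573 - 0.5 = 6.1573 m


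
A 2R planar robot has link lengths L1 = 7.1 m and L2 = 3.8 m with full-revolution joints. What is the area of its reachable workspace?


r_max = L1 + L2 = 10.9 m
r_min = |L1 - L2| = 3.3 m
Area = pi*(r_max^2 - r_min^2)
= pi*(118.81 - 10.89)
= pi * 107.92
= 339.0407 m^2


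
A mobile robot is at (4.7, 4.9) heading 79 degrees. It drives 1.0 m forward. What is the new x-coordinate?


x_new = x0 + d*cos(theta)
= 4.7 + 1.0*cos(79)
= 4.7 + 0.1908
= 4.8908


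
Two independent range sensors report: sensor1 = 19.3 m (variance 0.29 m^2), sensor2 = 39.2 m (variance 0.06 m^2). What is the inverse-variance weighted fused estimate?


w1 = (1/var1) / (1/var1 + 1/var2)
   = 3.4483 / (3.4483 + 16.6667) = 0.1714
w2 = 1 - w1 = 0.8286
fused = w1*s1 + w2*s2 = 3.3086 + 32.48
= 35.7886 m


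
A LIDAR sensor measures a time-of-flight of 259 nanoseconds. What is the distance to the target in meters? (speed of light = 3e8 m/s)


tof = 259 ns = 2.59e-07 s
dist = c * tof / 2
= 3e8 * 2.59e-07 / 2
= 38.85 m


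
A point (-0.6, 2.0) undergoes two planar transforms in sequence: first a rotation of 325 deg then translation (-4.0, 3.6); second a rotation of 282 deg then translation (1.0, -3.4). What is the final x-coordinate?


After transform 1:
x1 = cos(325)*-0.6 - sin(325)*2.0 + -4.0 = -3.3443
y1 = sin(325)*-0.6 + cos(325)*2.0 + 3.6 = 5.5824
After transform 2:
x2 = cos(282)*-3.3443 - sin(282)*5.5824 + 1.0
= 5.7651


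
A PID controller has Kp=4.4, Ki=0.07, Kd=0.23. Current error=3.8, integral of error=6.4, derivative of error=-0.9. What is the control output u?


u = Kp*e + Ki*int(e) + Kd*de/dt
= 4.4*3.8 + 0.07*6.4 + 0.23*(-0.9)
= 16.72 + 0.448 + -0.207
= 16.961


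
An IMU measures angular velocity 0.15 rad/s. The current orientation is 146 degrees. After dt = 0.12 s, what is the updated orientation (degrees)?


delta_theta = w * dt = 0.15 * 0.12 = 0.018 rad
= 1.0313 deg
theta_new = 146 + 1.0313 = 147.0313 deg


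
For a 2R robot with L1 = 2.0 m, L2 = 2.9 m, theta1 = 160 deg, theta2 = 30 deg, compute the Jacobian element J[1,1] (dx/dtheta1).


J[1,1] = -L1*sin(t1) - L2*sin(t1+t2)
= -2.0*sin(160) - 2.9*sin(190)
= -0.1805


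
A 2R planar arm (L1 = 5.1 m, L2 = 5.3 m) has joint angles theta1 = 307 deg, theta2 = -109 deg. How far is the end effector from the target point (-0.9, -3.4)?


End effector via forward kinematics:
x = L1*cos(t1) + L2*cos(t1+t2) = -1.9713
y = L1*sin(t1) + L2*sin(t1+t2) = -5.7108
Distance to target:
d = sqrt((-0.9 - -1.9713)^2 + (-3.4 - -5.7108)^2)
= sqrt(1.1478 + 5.3399)
= 2.5471 m


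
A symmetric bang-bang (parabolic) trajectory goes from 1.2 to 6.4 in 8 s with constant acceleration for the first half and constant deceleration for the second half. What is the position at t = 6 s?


Symmetric rest-to-rest: each phase covers (pf-p0)/2 in time T/2. 0.5*a*(T/2)^2 = (pf-p0)/2 => a = 4*(pf-p0)/T^2
a = 4*(6.4-1.2)/8^2 = 0.325
t = 6 is in the deceleration phase (t > T/2).
p = pf - 0.5*a*(T-t)^2 = 6.4 - 0.5*0.325*2^2
= 5.75


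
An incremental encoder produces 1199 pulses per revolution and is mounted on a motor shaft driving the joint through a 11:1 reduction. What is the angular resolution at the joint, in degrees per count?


counts per rev = 1199
effective counts at joint = 1199 * 11 = 13189
resolution = 360 / 13189
= 0.0273 deg/count


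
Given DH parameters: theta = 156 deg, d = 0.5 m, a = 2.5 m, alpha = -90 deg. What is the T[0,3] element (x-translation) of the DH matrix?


T[0,3] = a * cos(theta)
= 2.5 * cos(156 deg)
= 2.5 * -0.9135
= -2.2839


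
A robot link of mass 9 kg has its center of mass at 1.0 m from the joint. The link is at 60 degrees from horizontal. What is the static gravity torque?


tau = m*g*L*cos(angle)
= 9 * 9.81 * 1.0 * cos(60 deg)
= 9 * 9.81 * 1.0 * 0.5
= 44.145 Nm


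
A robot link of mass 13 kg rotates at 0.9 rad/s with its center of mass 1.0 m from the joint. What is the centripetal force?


F = m * omega^2 * r
= 13 * 0.9^2 * 1.0
= 13 * 0.81 * 1.0
= 10.53 N


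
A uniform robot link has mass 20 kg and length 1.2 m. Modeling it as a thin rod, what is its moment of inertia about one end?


I = (1/3) * m * L^2
= (1/3) * 20 * 1.2^2
= 0.333333 * 20 * 1.44
= 9.6 kg*m^2


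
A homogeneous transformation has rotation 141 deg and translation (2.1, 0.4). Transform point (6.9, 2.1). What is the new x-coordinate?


x' = cos(theta)*px - sin(theta)*py + tx
= -0.7771*6.9 - 0.6293*2.1 + 2.1
= -4.5839


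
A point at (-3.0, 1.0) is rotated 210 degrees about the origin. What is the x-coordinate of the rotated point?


x' = x*cos(theta) - y*sin(theta)
cos(210 deg) = -0.866, sin(210 deg) = -0.5
x' = -3.0 * -0.866 - 1.0 * -0.5
= 2.5981 - -0.5
= 3.0981


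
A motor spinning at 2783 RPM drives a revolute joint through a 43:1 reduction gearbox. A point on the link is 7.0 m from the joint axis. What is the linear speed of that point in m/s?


omega_motor = 2783 * 2*pi/60 = 291.4351 rad/s
omega_joint = omega_motor / 43 = 6.7776 rad/s
v = omega_joint * r = 6.7776 * 7.0
= 47.4429 m/s


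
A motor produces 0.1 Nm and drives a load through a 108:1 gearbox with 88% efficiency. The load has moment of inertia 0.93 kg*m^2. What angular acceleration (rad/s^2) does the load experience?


tau_out = tau_motor * N * eta
= 0.1 * 108 * 0.88 = 9.504 Nm
alpha = tau_out / I = 9.504 / 0.93
= 10.2194 rad/s^2


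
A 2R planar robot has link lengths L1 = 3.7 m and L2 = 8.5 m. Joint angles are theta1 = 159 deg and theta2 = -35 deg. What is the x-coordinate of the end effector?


Convert angles to radians: theta1 = 2.7751, theta2 = -0.6109
x = L1*cos(theta1) + L2*cos(theta1+theta2)
x = -3.4542 + -4.7531
x = -8.2074


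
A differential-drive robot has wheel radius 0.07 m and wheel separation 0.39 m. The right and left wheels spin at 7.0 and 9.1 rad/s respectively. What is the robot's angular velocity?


vR = r*wR = 0.07*7.0 = 0.49 m/s
vL = r*wL = 0.07*9.1 = 0.637 m/s
v = (vR+vL)/2 = 0.5635 m/s
omega = (vR-vL)/L = -0.3769 rad/s
angular velocity = -0.3769 rad/s


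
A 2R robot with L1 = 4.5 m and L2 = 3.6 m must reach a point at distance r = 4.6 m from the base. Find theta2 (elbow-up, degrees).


cos(theta2) = (r^2 - L1^2 - L2^2) / (2*L1*L2)
cos(theta2) = (21.16 - 20.25 - 12.96) / 32.4
cos(theta2) = -0.371914
theta2 = 111.8337 degrees


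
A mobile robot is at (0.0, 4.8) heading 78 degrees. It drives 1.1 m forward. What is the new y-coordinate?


y_new = y0 + d*sin(theta)
= 4.8 + 1.1*sin(78)
= 4.8 + 1.076
= 5.876


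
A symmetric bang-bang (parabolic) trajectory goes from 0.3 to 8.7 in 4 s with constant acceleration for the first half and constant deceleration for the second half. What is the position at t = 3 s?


Symmetric rest-to-rest: each phase covers (pf-p0)/2 in time T/2. 0.5*a*(T/2)^2 = (pf-p0)/2 => a = 4*(pf-p0)/T^2
a = 4*(8.7-0.3)/4^2 = 2.1
t = 3 is in the deceleration phase (t > T/2).
p = pf - 0.5*a*(T-t)^2 = 8.7 - 0.5*2.1*1^2
= 7.65


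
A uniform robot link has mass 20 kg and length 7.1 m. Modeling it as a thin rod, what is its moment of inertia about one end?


I = (1/3) * m * L^2
= (1/3) * 20 * 7.1^2
= 0.333333 * 20 * 50.41
= 336.0667 kg*m^2


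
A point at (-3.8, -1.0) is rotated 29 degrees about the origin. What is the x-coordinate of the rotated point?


x' = x*cos(theta) - y*sin(theta)
cos(29 deg) = 0.8746, sin(29 deg) = 0.4848
x' = -3.8 * 0.8746 - -1.0 * 0.4848
= -3.3236 - -0.4848
= -2.8387


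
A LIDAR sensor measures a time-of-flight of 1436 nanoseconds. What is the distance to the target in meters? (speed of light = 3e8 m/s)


tof = 1436 ns = 1.436e-06 s
dist = c * tof / 2
= 3e8 * 1.436e-06 / 2
= 215.4 m


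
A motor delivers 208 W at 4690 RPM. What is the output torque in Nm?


omega = 4690 * 2*pi/60 = 491.1357 rad/s
tau = P / omega = 208 / 491.1357
= 0.4235 Nm


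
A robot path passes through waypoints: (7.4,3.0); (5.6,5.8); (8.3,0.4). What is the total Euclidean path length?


Segment lengths:
  seg1 = sqrt((-1.8)^2 + (2.8)^2) = 3.3287
  seg2 = sqrt((2.7)^2 + (-5.4)^2) = 6.0374
Total = 9.366


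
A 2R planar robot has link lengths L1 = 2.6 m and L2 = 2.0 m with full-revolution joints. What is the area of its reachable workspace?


r_max = L1 + L2 = 4.6 m
r_min = |L1 - L2| = 0.6 m
Area = pi*(r_max^2 - r_min^2)
= pi*(21.16 - 0.36)
= pi * 20.8
= 65.3451 m^2


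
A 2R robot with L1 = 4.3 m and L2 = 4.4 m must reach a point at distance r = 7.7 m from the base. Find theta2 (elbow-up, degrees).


cos(theta2) = (r^2 - L1^2 - L2^2) / (2*L1*L2)
cos(theta2) = (59.29 - 18.49 - 19.36) / 37.84
cos(theta2) = 0.566596
theta2 = 55.4868 degrees


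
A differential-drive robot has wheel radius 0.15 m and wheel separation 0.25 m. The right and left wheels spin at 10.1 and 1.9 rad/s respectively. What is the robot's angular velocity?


vR = r*wR = 0.15*10.1 = 1.515 m/s
vL = r*wL = 0.15*1.9 = 0.285 m/s
v = (vR+vL)/2 = 0.9 m/s
omega = (vR-vL)/L = 4.92 rad/s
angular velocity = 4.92 rad/s


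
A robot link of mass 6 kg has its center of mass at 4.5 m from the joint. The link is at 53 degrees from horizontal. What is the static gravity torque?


tau = m*g*L*cos(angle)
= 6 * 9.81 * 4.5 * cos(53 deg)
= 6 * 9.81 * 4.5 * 0.6018
= 159.4027 Nm


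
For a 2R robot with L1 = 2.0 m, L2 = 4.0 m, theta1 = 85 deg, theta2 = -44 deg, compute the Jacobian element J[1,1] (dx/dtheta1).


J[1,1] = -L1*sin(t1) - L2*sin(t1+t2)
= -2.0*sin(85) - 4.0*sin(41)
= -4.6166


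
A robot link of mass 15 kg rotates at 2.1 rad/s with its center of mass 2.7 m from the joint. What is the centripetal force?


F = m * omega^2 * r
= 15 * 2.1^2 * 2.7
= 15 * 4.41 * 2.7
= 178.605 N


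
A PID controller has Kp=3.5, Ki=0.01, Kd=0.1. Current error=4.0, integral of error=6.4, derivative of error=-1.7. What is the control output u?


u = Kp*e + Ki*int(e) + Kd*de/dt
= 3.5*4.0 + 0.01*6.4 + 0.1*(-1.7)
= 14.0 + 0.064 + -0.17
= 13.894


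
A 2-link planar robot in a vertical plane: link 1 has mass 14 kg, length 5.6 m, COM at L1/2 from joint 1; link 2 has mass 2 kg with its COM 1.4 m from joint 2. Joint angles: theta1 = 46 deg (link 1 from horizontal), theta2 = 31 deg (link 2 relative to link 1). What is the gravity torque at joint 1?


Horizontal distance from joint 1 to link-1 COM:
  x_c1 = (L1/2)*cos(t1) = 2.8 * 0.6947 = 1.945 m
Horizontal distance from joint 1 to link-2 COM:
  x_c2 = L1*cos(t1) + Lc2*cos(t1+t2)
       = 5.6*0.6947 + 1.4*0.225 = 4.205 m
tau1 = m1*g*x_c1 + m2*g*x_c2
     = 14*9.81*1.945 + 2*9.81*4.205
     = 267.1323 + 82.5025
     = 349.6347 Nm


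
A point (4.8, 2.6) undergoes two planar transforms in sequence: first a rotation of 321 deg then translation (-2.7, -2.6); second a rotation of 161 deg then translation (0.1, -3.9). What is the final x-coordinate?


After transform 1:
x1 = cos(321)*4.8 - sin(321)*2.6 + -2.7 = 2.6665
y1 = sin(321)*4.8 + cos(321)*2.6 + -2.6 = -3.6002
After transform 2:
x2 = cos(161)*2.6665 - sin(161)*-3.6002 + 0.1
= -1.2492


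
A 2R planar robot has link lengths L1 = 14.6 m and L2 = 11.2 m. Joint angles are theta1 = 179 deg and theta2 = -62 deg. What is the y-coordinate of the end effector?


Convert angles to radians: theta1 = 3.1241, theta2 = -1.0821
y = L1*sin(theta1) + L2*sin(theta1+theta2)
y = 0.2548 + 9.9793
y = 10.2341


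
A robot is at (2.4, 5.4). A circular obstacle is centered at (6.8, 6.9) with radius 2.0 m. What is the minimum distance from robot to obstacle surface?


center_dist = sqrt((2.4-6.8)^2 + (5.4-6.9)^2)
= sqrt(19.36 + 2.25)
= 4.6487
min_dist = center_dist - radius = 4.6487 - 2.0 = 2.6487 m


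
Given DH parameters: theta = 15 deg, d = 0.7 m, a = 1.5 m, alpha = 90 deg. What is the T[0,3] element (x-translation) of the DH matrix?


T[0,3] = a * cos(theta)
= 1.5 * cos(15 deg)
= 1.5 * 0.9659
= 1.4489


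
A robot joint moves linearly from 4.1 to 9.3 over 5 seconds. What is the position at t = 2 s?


s = t/T = 2/5 = 0.4
p(t) = p0 + (pf-p0)*s
= 4.1 + (9.3 - 4.1) * 0.4
= 6.18


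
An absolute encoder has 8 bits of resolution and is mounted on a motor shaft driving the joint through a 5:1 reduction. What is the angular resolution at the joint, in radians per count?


counts = 2^8 = 256
effective counts at joint = 256 * 5 = 1280
resolution = 2*pi / 1280
= 0.0049 rad/count


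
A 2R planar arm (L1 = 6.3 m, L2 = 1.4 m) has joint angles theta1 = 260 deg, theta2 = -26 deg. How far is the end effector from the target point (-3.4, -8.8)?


End effector via forward kinematics:
x = L1*cos(t1) + L2*cos(t1+t2) = -1.9169
y = L1*sin(t1) + L2*sin(t1+t2) = -7.3369
Distance to target:
d = sqrt((-3.4 - -1.9169)^2 + (-8.8 - -7.3369)^2)
= sqrt(2.1996 + 2.1406)
= 2.0833 m


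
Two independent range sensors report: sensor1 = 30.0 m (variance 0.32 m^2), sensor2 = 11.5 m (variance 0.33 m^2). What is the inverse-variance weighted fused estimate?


w1 = (1/var1) / (1/var1 + 1/var2)
   = 3.125 / (3.125 + 3.0303) = 0.5077
w2 = 1 - w1 = 0.4923
fused = w1*s1 + w2*s2 = 15.2308 + 5.6615
= 20.8923 m


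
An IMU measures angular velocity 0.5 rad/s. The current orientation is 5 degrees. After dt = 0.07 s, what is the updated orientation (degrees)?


delta_theta = w * dt = 0.5 * 0.07 = 0.035 rad
= 2.0054 deg
theta_new = 5 + 2.0054 = 7.0054 deg


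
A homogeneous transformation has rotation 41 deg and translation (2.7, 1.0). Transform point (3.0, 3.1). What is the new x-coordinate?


x' = cos(theta)*px - sin(theta)*py + tx
= 0.7547*3.0 - 0.6561*3.1 + 2.7
= 2.9303


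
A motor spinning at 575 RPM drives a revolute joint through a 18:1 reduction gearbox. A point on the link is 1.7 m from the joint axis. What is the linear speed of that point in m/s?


omega_motor = 575 * 2*pi/60 = 60.2139 rad/s
omega_joint = omega_motor / 18 = 3.3452 rad/s
v = omega_joint * r = 3.3452 * 1.7
= 5.6869 m/s


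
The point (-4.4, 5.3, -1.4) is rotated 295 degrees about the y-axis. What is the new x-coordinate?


Rotation about y-axis: x' = x*cos(theta) + z*sin(theta)
= -4.4 * 0.4226 + -1.4 * -0.9063
= -0.5907


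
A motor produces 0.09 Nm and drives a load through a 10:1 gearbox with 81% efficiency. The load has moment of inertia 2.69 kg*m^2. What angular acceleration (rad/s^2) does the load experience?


tau_out = tau_motor * N * eta
= 0.09 * 10 * 0.81 = 0.729 Nm
alpha = tau_out / I = 0.729 / 2.69
= 0.271 rad/s^2


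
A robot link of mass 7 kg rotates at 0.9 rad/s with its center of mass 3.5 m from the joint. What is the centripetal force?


F = m * omega^2 * r
= 7 * 0.9^2 * 3.5
= 7 * 0.81 * 3.5
= 19.845 N


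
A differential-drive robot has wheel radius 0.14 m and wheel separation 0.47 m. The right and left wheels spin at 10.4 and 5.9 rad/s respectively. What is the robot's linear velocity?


vR = r*wR = 0.14*10.4 = 1.456 m/s
vL = r*wL = 0.14*5.9 = 0.826 m/s
v = (vR+vL)/2 = 1.141 m/s
omega = (vR-vL)/L = 1.3404 rad/s
linear velocity = 1.141 m/s


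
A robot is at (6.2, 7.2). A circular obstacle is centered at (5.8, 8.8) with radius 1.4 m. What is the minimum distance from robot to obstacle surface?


center_dist = sqrt((6.2-5.8)^2 + (7.2-8.8)^2)
= sqrt(0.16 + 2.56)
= 1.6492
min_dist = center_dist - radius = 1.6492 - 1.4 = 0.2492 m


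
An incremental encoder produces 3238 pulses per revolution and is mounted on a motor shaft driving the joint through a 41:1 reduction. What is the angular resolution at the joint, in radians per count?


counts per rev = 3238
effective counts at joint = 3238 * 41 = 132758
resolution = 2*pi / 132758
= 4.7328e-05 rad/count


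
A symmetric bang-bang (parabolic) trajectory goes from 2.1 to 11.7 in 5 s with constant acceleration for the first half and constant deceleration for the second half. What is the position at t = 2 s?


Symmetric rest-to-rest: each phase covers (pf-p0)/2 in time T/2. 0.5*a*(T/2)^2 = (pf-p0)/2 => a = 4*(pf-p0)/T^2
a = 4*(11.7-2.1)/5^2 = 1.536
t = 2 is in the acceleration phase (t <= T/2).
p = p0 + 0.5*a*t^2 = 2.1 + 0.5*1.536*2^2
= 5.172


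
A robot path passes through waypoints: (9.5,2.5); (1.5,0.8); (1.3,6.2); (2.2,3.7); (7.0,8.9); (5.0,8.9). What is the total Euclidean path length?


Segment lengths:
  seg1 = sqrt((-8.0)^2 + (-1.7)^2) = 8.1786
  seg2 = sqrt((-0.2)^2 + (5.4)^2) = 5.4037
  seg3 = sqrt((0.9)^2 + (-2.5)^2) = 2.6571
  seg4 = sqrt((4.8)^2 + (5.2)^2) = 7.0767
  seg5 = sqrt((-2.0)^2 + (0.0)^2) = 2.0
Total = 25.3161


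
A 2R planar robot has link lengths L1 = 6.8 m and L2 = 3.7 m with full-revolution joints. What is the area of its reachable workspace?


r_max = L1 + L2 = 10.5 m
r_min = |L1 - L2| = 3.1 m
Area = pi*(r_max^2 - r_min^2)
= pi*(110.25 - 9.61)
= pi * 100.64
= 316.1699 m^2


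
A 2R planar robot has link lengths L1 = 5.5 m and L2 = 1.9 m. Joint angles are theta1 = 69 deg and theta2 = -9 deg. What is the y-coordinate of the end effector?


Convert angles to radians: theta1 = 1.2043, theta2 = -0.1571
y = L1*sin(theta1) + L2*sin(theta1+theta2)
y = 5.1347 + 1.6454
y = 6.7801


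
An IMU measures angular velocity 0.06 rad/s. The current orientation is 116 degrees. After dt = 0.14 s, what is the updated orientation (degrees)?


delta_theta = w * dt = 0.06 * 0.14 = 0.0084 rad
= 0.4813 deg
theta_new = 116 + 0.4813 = 116.4813 deg


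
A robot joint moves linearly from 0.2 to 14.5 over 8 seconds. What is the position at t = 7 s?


s = t/T = 7/8 = 0.875
p(t) = p0 + (pf-p0)*s
= 0.2 + (14.5 - 0.2) * 0.875
= 12.7125


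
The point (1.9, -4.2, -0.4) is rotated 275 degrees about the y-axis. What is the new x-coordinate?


Rotation about y-axis: x' = x*cos(theta) + z*sin(theta)
= 1.9 * 0.0872 + -0.4 * -0.9962
= 0.5641


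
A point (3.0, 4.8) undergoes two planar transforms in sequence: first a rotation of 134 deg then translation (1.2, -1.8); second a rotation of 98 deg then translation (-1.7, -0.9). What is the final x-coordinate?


After transform 1:
x1 = cos(134)*3.0 - sin(134)*4.8 + 1.2 = -4.3368
y1 = sin(134)*3.0 + cos(134)*4.8 + -1.8 = -2.9763
After transform 2:
x2 = cos(98)*-4.3368 - sin(98)*-2.9763 + -1.7
= 1.8509


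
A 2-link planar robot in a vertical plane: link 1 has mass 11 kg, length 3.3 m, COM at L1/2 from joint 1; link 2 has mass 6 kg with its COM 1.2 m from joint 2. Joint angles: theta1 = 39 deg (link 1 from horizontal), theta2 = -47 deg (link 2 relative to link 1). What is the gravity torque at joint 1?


Horizontal distance from joint 1 to link-1 COM:
  x_c1 = (L1/2)*cos(t1) = 1.65 * 0.7771 = 1.2823 m
Horizontal distance from joint 1 to link-2 COM:
  x_c2 = L1*cos(t1) + Lc2*cos(t1+t2)
       = 3.3*0.7771 + 1.2*0.9903 = 3.7529 m
tau1 = m1*g*x_c1 + m2*g*x_c2
     = 11*9.81*1.2823 + 6*9.81*3.7529
     = 138.372 + 220.8959
     = 359.2679 Nm


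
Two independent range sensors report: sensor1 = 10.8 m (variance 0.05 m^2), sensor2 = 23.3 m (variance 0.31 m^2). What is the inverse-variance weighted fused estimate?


w1 = (1/var1) / (1/var1 + 1/var2)
   = 20.0 / (20.0 + 3.2258) = 0.8611
w2 = 1 - w1 = 0.1389
fused = w1*s1 + w2*s2 = 9.3 + 3.2361
= 12.5361 m


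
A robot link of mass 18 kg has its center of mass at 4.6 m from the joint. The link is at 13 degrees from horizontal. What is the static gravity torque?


tau = m*g*L*cos(angle)
= 18 * 9.81 * 4.6 * cos(13 deg)
= 18 * 9.81 * 4.6 * 0.9744
= 791.4496 Nm


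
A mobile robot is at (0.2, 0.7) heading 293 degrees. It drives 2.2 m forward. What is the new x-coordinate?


x_new = x0 + d*cos(theta)
= 0.2 + 2.2*cos(293)
= 0.2 + 0.8596
= 1.0596


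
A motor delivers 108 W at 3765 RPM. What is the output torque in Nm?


omega = 3765 * 2*pi/60 = 394.2699 rad/s
tau = P / omega = 108 / 394.2699
= 0.2739 Nm


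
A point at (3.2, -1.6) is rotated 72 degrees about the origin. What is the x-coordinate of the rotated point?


x' = x*cos(theta) - y*sin(theta)
cos(72 deg) = 0.309, sin(72 deg) = 0.9511
x' = 3.2 * 0.309 - -1.6 * 0.9511
= 0.9889 - -1.5217
= 2.5105


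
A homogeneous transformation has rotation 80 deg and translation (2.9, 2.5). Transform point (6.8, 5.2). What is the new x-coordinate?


x' = cos(theta)*px - sin(theta)*py + tx
= 0.1736*6.8 - 0.9848*5.2 + 2.9
= -1.0402


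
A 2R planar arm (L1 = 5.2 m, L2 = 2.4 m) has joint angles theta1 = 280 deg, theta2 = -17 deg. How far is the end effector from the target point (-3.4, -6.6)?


End effector via forward kinematics:
x = L1*cos(t1) + L2*cos(t1+t2) = 0.6105
y = L1*sin(t1) + L2*sin(t1+t2) = -7.5031
Distance to target:
d = sqrt((-3.4 - 0.6105)^2 + (-6.6 - -7.5031)^2)
= sqrt(16.084 + 0.8156)
= 4.1109 m


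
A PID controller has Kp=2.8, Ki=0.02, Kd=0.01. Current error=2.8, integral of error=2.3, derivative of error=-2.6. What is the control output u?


u = Kp*e + Ki*int(e) + Kd*de/dt
= 2.8*2.8 + 0.02*2.3 + 0.01*(-2.6)
= 7.84 + 0.046 + -0.026
= 7.86


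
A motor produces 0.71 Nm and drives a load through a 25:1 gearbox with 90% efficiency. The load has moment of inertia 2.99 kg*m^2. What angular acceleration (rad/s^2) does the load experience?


tau_out = tau_motor * N * eta
= 0.71 * 25 * 0.9 = 15.975 Nm
alpha = tau_out / I = 15.975 / 2.99
= 5.3428 rad/s^2


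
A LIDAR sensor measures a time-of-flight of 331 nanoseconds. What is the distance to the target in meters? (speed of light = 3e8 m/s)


tof = 331 ns = 3.31e-07 s
dist = c * tof / 2
= 3e8 * 3.31e-07 / 2
= 49.65 m


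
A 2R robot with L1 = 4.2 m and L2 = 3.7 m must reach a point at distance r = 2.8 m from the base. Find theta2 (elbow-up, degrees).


cos(theta2) = (r^2 - L1^2 - L2^2) / (2*L1*L2)
cos(theta2) = (7.84 - 17.64 - 13.69) / 31.08
cos(theta2) = -0.755792
theta2 = 139.0946 degrees


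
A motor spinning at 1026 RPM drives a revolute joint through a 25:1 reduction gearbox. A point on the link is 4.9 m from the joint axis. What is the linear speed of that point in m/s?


omega_motor = 1026 * 2*pi/60 = 107.4425 rad/s
omega_joint = omega_motor / 25 = 4.2977 rad/s
v = omega_joint * r = 4.2977 * 4.9
= 21.0587 m/s


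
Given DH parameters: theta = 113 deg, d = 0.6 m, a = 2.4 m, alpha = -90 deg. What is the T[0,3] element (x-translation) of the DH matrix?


T[0,3] = a * cos(theta)
= 2.4 * cos(113 deg)
= 2.4 * -0.3907
= -0.9378


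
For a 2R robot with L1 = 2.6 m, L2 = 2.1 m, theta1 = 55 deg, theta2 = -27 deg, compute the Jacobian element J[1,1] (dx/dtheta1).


J[1,1] = -L1*sin(t1) - L2*sin(t1+t2)
= -2.6*sin(55) - 2.1*sin(28)
= -3.1157


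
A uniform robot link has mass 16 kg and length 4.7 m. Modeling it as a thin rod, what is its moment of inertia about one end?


I = (1/3) * m * L^2
= (1/3) * 16 * 4.7^2
= 0.333333 * 16 * 22.09
= 117.8133 kg*m^2


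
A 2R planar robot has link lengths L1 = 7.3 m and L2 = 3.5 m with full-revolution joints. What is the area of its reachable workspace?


r_max = L1 + L2 = 10.8 m
r_min = |L1 - L2| = 3.8 m
Area = pi*(r_max^2 - r_min^2)
= pi*(116.64 - 14.44)
= pi * 102.2
= 321.0708 m^2


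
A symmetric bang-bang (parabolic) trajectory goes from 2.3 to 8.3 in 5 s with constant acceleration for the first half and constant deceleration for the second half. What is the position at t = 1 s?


Symmetric rest-to-rest: each phase covers (pf-p0)/2 in time T/2. 0.5*a*(T/2)^2 = (pf-p0)/2 => a = 4*(pf-p0)/T^2
a = 4*(8.3-2.3)/5^2 = 0.96
t = 1 is in the acceleration phase (t <= T/2).
p = p0 + 0.5*a*t^2 = 2.3 + 0.5*0.96*1^2
= 2.78


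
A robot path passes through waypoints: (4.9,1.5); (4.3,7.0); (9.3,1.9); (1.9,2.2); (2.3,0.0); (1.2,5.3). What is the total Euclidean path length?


Segment lengths:
  seg1 = sqrt((-0.6)^2 + (5.5)^2) = 5.5326
  seg2 = sqrt((5.0)^2 + (-5.1)^2) = 7.1421
  seg3 = sqrt((-7.4)^2 + (0.3)^2) = 7.4061
  seg4 = sqrt((0.4)^2 + (-2.2)^2) = 2.2361
  seg5 = sqrt((-1.1)^2 + (5.3)^2) = 5.4129
Total = 27.7299


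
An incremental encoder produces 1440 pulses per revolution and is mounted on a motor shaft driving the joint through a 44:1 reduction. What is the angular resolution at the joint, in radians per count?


counts per rev = 1440
effective counts at joint = 1440 * 44 = 63360
resolution = 2*pi / 63360
= 9.9166e-05 rad/count


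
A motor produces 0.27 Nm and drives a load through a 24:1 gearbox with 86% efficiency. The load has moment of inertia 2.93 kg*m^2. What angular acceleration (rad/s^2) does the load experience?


tau_out = tau_motor * N * eta
= 0.27 * 24 * 0.86 = 5.5728 Nm
alpha = tau_out / I = 5.5728 / 2.93
= 1.902 rad/s^2


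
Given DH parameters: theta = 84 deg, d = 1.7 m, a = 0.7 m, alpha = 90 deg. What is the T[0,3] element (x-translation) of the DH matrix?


T[0,3] = a * cos(theta)
= 0.7 * cos(84 deg)
= 0.7 * 0.1045
= 0.0732


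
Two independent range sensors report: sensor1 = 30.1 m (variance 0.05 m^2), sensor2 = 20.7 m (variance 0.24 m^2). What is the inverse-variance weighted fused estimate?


w1 = (1/var1) / (1/var1 + 1/var2)
   = 20.0 / (20.0 + 4.1667) = 0.8276
w2 = 1 - w1 = 0.1724
fused = w1*s1 + w2*s2 = 24.9103 + 3.569
= 28.4793 m


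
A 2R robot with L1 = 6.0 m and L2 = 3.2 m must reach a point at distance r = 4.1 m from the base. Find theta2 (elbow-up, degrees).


cos(theta2) = (r^2 - L1^2 - L2^2) / (2*L1*L2)
cos(theta2) = (16.81 - 36.0 - 10.24) / 38.4
cos(theta2) = -0.766406
theta2 = 140.0323 degrees


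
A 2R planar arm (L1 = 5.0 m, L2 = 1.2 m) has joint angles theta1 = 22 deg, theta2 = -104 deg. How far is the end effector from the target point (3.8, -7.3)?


End effector via forward kinematics:
x = L1*cos(t1) + L2*cos(t1+t2) = 4.8029
y = L1*sin(t1) + L2*sin(t1+t2) = 0.6847
Distance to target:
d = sqrt((3.8 - 4.8029)^2 + (-7.3 - 0.6847)^2)
= sqrt(1.0059 + 63.7556)
= 8.0475 m


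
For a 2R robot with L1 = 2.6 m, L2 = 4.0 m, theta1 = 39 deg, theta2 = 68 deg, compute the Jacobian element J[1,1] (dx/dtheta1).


J[1,1] = -L1*sin(t1) - L2*sin(t1+t2)
= -2.6*sin(39) - 4.0*sin(107)
= -5.4615


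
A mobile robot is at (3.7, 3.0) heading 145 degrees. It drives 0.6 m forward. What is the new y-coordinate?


y_new = y0 + d*sin(theta)
= 3.0 + 0.6*sin(145)
= 3.0 + 0.3441
= 3.3441


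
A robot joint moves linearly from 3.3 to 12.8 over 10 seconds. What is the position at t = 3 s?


s = t/T = 3/10 = 0.3
p(t) = p0 + (pf-p0)*s
= 3.3 + (12.8 - 3.3) * 0.3
= 6.15


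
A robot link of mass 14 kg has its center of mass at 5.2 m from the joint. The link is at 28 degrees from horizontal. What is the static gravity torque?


tau = m*g*L*cos(angle)
= 14 * 9.81 * 5.2 * cos(28 deg)
= 14 * 9.81 * 5.2 * 0.8829
= 630.5729 Nm


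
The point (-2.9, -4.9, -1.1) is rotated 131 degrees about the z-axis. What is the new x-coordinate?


Rotation about z-axis: x' = x*cos(theta) - y*sin(theta)
= -2.9 * -0.6561 - -4.9 * 0.7547
= 5.6006


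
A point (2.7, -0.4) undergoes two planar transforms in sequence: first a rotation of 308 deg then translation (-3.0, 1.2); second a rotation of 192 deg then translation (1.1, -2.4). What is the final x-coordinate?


After transform 1:
x1 = cos(308)*2.7 - sin(308)*-0.4 + -3.0 = -1.6529
y1 = sin(308)*2.7 + cos(308)*-0.4 + 1.2 = -1.1739
After transform 2:
x2 = cos(192)*-1.6529 - sin(192)*-1.1739 + 1.1
= 2.4727


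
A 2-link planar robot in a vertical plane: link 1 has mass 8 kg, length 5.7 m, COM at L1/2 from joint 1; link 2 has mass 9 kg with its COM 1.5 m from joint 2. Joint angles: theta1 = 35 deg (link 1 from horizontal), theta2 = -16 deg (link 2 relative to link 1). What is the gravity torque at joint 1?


Horizontal distance from joint 1 to link-1 COM:
  x_c1 = (L1/2)*cos(t1) = 2.85 * 0.8192 = 2.3346 m
Horizontal distance from joint 1 to link-2 COM:
  x_c2 = L1*cos(t1) + Lc2*cos(t1+t2)
       = 5.7*0.8192 + 1.5*0.9455 = 6.0874 m
tau1 = m1*g*x_c1 + m2*g*x_c2
     = 8*9.81*2.3346 + 9*9.81*6.0874
     = 183.2181 + 537.4605
     = 720.6786 Nm


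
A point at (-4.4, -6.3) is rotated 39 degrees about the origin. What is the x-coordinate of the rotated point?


x' = x*cos(theta) - y*sin(theta)
cos(39 deg) = 0.7771, sin(39 deg) = 0.6293
x' = -4.4 * 0.7771 - -6.3 * 0.6293
= -3.4194 - -3.9647
= 0.5453


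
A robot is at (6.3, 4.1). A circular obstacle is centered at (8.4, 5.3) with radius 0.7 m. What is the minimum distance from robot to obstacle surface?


center_dist = sqrt((6.3-8.4)^2 + (4.1-5.3)^2)
= sqrt(4.41 + 1.44)
= 2.4187
min_dist = center_dist - radius = 2.4187 - 0.7 = 1.7187 m


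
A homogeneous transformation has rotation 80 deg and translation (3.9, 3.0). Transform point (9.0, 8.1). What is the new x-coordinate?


x' = cos(theta)*px - sin(theta)*py + tx
= 0.1736*9.0 - 0.9848*8.1 + 3.9
= -2.5141


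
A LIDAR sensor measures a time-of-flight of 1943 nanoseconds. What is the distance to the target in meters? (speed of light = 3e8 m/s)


tof = 1943 ns = 1.943e-06 s
dist = c * tof / 2
= 3e8 * 1.943e-06 / 2
= 291.45 m


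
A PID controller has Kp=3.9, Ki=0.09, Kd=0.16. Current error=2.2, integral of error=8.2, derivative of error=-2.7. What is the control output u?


u = Kp*e + Ki*int(e) + Kd*de/dt
= 3.9*2.2 + 0.09*8.2 + 0.16*(-2.7)
= 8.58 + 0.738 + -0.432
= 8.886


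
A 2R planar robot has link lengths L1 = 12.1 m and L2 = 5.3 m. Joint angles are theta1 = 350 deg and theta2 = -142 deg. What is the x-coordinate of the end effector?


Convert angles to radians: theta1 = 6.1087, theta2 = -2.4784
x = L1*cos(theta1) + L2*cos(theta1+theta2)
x = 11.9162 + -4.6796
x = 7.2366


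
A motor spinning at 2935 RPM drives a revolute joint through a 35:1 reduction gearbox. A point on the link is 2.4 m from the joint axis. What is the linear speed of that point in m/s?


omega_motor = 2935 * 2*pi/60 = 307.3525 rad/s
omega_joint = omega_motor / 35 = 8.7815 rad/s
v = omega_joint * r = 8.7815 * 2.4
= 21.0756 m/s
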